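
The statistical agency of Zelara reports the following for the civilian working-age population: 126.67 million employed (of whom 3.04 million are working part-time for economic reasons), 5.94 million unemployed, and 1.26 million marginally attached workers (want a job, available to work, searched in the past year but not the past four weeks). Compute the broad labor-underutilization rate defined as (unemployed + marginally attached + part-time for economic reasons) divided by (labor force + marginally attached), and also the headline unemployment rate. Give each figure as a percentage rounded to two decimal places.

Broad underutilization rate ≈ 7.65%; headline unemployment rate ≈ 4.48%.

Labor force = 126.67 + 5.94 = 132.61 million.
Numerator = 5.94 + 1.26 + 3.04 = 10.24 million.
Denominator = 132.61 + 1.26 = 133.87 million.
Broad rate = 10.24 / 133.87 = 7.65%.
Headline unemployment rate = 5.94 / 132.61 = 4.48%.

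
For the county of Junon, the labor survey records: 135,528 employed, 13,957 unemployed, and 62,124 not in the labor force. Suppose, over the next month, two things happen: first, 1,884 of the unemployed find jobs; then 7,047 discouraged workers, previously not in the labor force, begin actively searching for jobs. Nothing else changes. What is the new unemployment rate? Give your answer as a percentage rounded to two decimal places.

Initially, labor force = 135,528 + 13,957 = 149,485, so u = 13,957/149,485 = 9.34%.
After the first change, unemployed falls and employed rises by 1,884; labor force unchanged → E = 137,412, U = 12,073, labor force = 149,485.
After the second change, unemployed and labor force both rise by 7,047 → E = 137,412, U = 19,120, labor force = 156,532.
New unemployment rate = 19,120 / 156,532 = 12.21%.

New unemployment rate ≈ 12.21%.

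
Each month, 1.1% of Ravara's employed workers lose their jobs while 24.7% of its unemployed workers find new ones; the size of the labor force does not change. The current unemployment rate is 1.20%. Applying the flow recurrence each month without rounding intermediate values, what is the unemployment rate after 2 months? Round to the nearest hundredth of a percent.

With a fixed labor force, u_{t+1} = u_t + s·(1−u_t) − f·u_t = u_t·(1−s−f) + s.
Here 1−s−f = 0.742 and s = 0.011.
u_1 = 0.012000 × 0.742 + 0.011 = 0.019904.
u_2 = 0.019904 × 0.742 + 0.011 = 0.025769.

Unemployment rate after two months ≈ 2.58%.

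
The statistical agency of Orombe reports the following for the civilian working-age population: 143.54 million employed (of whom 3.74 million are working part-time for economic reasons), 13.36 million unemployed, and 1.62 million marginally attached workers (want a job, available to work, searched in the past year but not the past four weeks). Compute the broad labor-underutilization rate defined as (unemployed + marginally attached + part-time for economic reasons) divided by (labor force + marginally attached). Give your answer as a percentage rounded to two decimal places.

Broad underutilization rate ≈ 11.81%.

Labor force = 143.54 + 13.36 = 156.90 million.
Numerator = 13.36 + 1.62 + 3.74 = 18.72 million.
Denominator = 156.90 + 1.62 = 158.52 million.
Broad rate = 18.72 / 158.52 = 11.81%.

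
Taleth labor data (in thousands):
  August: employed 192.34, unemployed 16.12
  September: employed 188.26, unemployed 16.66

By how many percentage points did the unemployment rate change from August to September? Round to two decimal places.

August: labor force = 192.34 + 16.12 = 208.46; u = 16.12/208.46 = 7.73%.
September: labor force = 188.26 + 16.66 = 204.92; u = 16.66/204.92 = 8.13%.
Change = 8.13% − 7.73% = +0.40 pp.

The unemployment rate changed by +0.40 percentage points.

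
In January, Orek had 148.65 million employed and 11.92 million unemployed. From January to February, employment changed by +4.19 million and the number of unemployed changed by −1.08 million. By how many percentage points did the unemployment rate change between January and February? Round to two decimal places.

January: labor force = 148.65 + 11.92 = 160.57; u = 11.92/160.57 = 7.42%.
February: labor force = 152.84 + 10.84 = 163.68; u = 10.84/163.68 = 6.62%.
Change = 6.62% − 7.42% = −0.80 pp.

The unemployment rate changed by −0.80 percentage points.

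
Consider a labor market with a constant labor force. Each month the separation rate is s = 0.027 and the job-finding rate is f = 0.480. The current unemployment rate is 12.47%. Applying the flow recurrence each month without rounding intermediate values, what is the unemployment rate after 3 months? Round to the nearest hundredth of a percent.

With a fixed labor force, u_{t+1} = u_t + s·(1−u_t) − f·u_t = u_t·(1−s−f) + s.
Here 1−s−f = 0.493 and s = 0.027.
u_1 = 0.124700 × 0.493 + 0.027 = 0.088477.
u_2 = 0.088477 × 0.493 + 0.027 = 0.070619.
u_3 = 0.070619 × 0.493 + 0.027 = 0.061815.

Unemployment rate after three months ≈ 6.18%.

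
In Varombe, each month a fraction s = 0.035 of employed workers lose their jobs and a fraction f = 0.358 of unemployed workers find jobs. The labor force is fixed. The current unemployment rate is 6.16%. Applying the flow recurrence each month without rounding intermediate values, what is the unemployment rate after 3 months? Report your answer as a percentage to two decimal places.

Unemployment rate after three months ≈ 8.29%.

With a fixed labor force, u_{t+1} = u_t + s·(1−u_t) − f·u_t = u_t·(1−s−f) + s.
Here 1−s−f = 0.607 and s = 0.035.
u_1 = 0.061600 × 0.607 + 0.035 = 0.072391.
u_2 = 0.072391 × 0.607 + 0.035 = 0.078941.
u_3 = 0.078941 × 0.607 + 0.035 = 0.082917.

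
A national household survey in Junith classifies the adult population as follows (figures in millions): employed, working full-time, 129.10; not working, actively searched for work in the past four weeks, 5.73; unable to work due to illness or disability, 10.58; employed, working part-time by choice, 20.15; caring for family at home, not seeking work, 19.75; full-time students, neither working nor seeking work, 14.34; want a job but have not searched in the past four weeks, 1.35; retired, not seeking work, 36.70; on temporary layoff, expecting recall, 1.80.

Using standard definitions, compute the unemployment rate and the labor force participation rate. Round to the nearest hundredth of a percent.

Unemployment rate ≈ 4.80%; labor force participation rate ≈ 65.46%.

Employed = 129.10 + 20.15 = 149.25 million.
Unemployed = 5.73 + 1.80 = 7.53 million (jobless and actively searching, or on temporary layoff).
Labor force = 149.25 + 7.53 = 156.78 million.
Not in labor force = 10.58 + 19.75 + 14.34 + 1.35 + 36.70 = 82.72 million (those not working and not actively searching are outside the labor force — including those who want a job but have given up searching).
Civilian working-age population = 156.78 + 82.72 = 239.50 million.
Unemployment rate = 7.53 / 156.78 = 4.80%.
Labor force participation rate = 156.78 / 239.50 = 65.46%.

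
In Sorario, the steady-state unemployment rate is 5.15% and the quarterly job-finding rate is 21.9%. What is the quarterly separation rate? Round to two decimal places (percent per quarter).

From u* = s/(s+f): s = u·f/(1−u).
s = 0.0515 × 21.9 / (1 − 0.0515) = 1.1279 / 0.9485 ≈ 1.19% per quarter.

Separation rate ≈ 1.19% per quarter.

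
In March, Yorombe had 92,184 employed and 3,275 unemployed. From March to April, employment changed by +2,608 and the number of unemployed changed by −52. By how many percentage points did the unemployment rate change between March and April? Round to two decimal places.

March: labor force = 92,184 + 3,275 = 95,459; u = 3,275/95,459 = 3.43%.
April: labor force = 94,792 + 3,223 = 98,015; u = 3,223/98,015 = 3.29%.
Change = 3.29% − 3.43% = −0.14 pp.

The unemployment rate changed by −0.14 percentage points.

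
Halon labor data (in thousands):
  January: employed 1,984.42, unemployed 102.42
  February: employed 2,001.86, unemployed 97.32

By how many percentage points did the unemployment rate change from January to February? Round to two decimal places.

January: labor force = 1,984.42 + 102.42 = 2,086.84; u = 102.42/2,086.84 = 4.91%.
February: labor force = 2,001.86 + 97.32 = 2,099.18; u = 97.32/2,099.18 = 4.64%.
Change = 4.64% − 4.91% = −0.27 pp.

The unemployment rate changed by −0.27 percentage points.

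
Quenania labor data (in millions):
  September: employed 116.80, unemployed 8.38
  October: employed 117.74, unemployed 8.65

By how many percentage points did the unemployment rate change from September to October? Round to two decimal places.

The unemployment rate changed by +0.15 percentage points.

September: labor force = 116.80 + 8.38 = 125.18; u = 8.38/125.18 = 6.69%.
October: labor force = 117.74 + 8.65 = 126.39; u = 8.65/126.39 = 6.84%.
Change = 6.84% − 6.69% = +0.15 pp.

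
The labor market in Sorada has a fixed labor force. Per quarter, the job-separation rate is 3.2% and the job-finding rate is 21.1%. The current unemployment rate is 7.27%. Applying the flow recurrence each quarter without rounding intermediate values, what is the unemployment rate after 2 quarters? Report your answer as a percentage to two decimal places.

Unemployment rate after two quarters ≈ 9.79%.

With a fixed labor force, u_{t+1} = u_t + s·(1−u_t) − f·u_t = u_t·(1−s−f) + s.
Here 1−s−f = 0.757 and s = 0.032.
u_1 = 0.072700 × 0.757 + 0.032 = 0.087034.
u_2 = 0.087034 × 0.757 + 0.032 = 0.097885.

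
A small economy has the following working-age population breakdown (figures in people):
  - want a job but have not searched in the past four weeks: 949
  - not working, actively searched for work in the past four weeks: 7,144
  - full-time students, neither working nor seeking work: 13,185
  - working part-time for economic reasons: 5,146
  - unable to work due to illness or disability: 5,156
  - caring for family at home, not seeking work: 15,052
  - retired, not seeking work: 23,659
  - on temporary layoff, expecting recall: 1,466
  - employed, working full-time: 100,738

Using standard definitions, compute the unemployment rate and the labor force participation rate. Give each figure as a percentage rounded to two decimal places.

Employed = 5,146 + 100,738 = 105,884 (anyone who worked, including part-time for economic reasons, counts as employed).
Unemployed = 7,144 + 1,466 = 8,610 (jobless and actively searching, or on temporary layoff).
Labor force = 105,884 + 8,610 = 114,494.
Not in labor force = 949 + 13,185 + 5,156 + 15,052 + 23,659 = 58,001 (those not working and not actively searching are outside the labor force — including those who want a job but have given up searching).
Civilian working-age population = 114,494 + 58,001 = 172,495.
Unemployment rate = 8,610 / 114,494 = 7.52%.
Labor force participation rate = 114,494 / 172,495 = 66.38%.

Unemployment rate ≈ 7.52%; labor force participation rate ≈ 66.38%.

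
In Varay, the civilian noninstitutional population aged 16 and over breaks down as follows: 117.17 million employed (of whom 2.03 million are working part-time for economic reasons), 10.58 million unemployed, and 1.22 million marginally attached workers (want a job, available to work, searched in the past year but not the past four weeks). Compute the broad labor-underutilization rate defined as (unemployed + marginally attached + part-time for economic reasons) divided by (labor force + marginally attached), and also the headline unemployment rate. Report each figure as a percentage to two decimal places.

Labor force = 117.17 + 10.58 = 127.75 million.
Numerator = 10.58 + 1.22 + 2.03 = 13.83 million.
Denominator = 127.75 + 1.22 = 128.97 million.
Broad rate = 13.83 / 128.97 = 10.72%.
Headline unemployment rate = 10.58 / 127.75 = 8.28%.

Broad underutilization rate ≈ 10.72%; headline unemployment rate ≈ 8.28%.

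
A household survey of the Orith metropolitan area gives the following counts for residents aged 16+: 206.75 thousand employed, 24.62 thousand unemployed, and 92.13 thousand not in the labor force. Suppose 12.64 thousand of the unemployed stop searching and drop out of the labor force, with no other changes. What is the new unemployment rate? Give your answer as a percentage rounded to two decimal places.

New unemployment rate ≈ 5.48%.

Initially, labor force = 206.75 + 24.62 = 231.37 thousand, so u = 24.62/231.37 = 10.64%.
After the change, unemployed and labor force both fall by 12.64 → E = 206.75, U = 11.98, labor force = 218.73 thousand.
New unemployment rate = 11.98 / 218.73 = 5.48%.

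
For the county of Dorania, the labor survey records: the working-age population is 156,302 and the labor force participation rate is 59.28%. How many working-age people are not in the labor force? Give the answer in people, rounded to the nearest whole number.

About 63,646 are not in the labor force.

Share not in the labor force = 1 − 0.5928 = 0.4072.
Not in labor force = 0.4072 × 156,302 ≈ 63,646.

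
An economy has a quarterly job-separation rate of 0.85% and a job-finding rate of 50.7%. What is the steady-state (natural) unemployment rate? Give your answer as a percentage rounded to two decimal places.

At steady state the flows balance: s·E = f·U, so U/(E+U) = s/(s+f).
u* = 0.85 / (0.85 + 50.7) = 0.85 / 51.55 = 1.65%.

Steady-state unemployment rate ≈ 1.65%.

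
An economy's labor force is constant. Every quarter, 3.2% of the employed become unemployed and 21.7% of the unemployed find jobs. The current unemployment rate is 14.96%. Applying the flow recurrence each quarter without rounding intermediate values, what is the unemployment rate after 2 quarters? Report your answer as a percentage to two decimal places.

With a fixed labor force, u_{t+1} = u_t + s·(1−u_t) − f·u_t = u_t·(1−s−f) + s.
Here 1−s−f = 0.751 and s = 0.032.
u_1 = 0.149600 × 0.751 + 0.032 = 0.144350.
u_2 = 0.144350 × 0.751 + 0.032 = 0.140407.

Unemployment rate after two quarters ≈ 14.04%.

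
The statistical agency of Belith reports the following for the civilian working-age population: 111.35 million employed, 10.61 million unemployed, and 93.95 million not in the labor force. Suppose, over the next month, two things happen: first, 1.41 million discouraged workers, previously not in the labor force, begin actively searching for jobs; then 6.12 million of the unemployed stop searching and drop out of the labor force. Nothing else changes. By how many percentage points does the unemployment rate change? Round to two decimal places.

The unemployment rate changes by −3.67 percentage points.

Initially, labor force = 111.35 + 10.61 = 121.96 million, so u = 10.61/121.96 = 8.70%.
After the first change, unemployed and labor force both rise by 1.41 → E = 111.35, U = 12.02, labor force = 123.37 million.
After the second change, unemployed and labor force both fall by 6.12 → E = 111.35, U = 5.90, labor force = 117.25 million.
New unemployment rate = 5.90 / 117.25 = 5.03%.
Change = 5.03% − 8.70% = −3.67 percentage points.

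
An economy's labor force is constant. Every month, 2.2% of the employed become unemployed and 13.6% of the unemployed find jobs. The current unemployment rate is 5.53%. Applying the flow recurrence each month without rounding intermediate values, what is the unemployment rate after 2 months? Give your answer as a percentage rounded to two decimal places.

With a fixed labor force, u_{t+1} = u_t + s·(1−u_t) − f·u_t = u_t·(1−s−f) + s.
Here 1−s−f = 0.842 and s = 0.022.
u_1 = 0.055300 × 0.842 + 0.022 = 0.068563.
u_2 = 0.068563 × 0.842 + 0.022 = 0.079730.

Unemployment rate after two months ≈ 7.97%.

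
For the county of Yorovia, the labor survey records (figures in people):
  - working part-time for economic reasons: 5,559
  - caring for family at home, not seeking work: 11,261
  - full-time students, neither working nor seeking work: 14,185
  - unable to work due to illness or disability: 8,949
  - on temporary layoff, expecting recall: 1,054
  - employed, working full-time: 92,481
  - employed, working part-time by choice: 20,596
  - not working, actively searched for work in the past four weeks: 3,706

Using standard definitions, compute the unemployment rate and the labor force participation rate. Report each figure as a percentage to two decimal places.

Unemployment rate ≈ 3.86%; labor force participation rate ≈ 78.20%.

Employed = 5,559 + 92,481 + 20,596 = 118,636 (anyone who worked, including part-time for economic reasons, counts as employed).
Unemployed = 1,054 + 3,706 = 4,760 (jobless and actively searching, or on temporary layoff).
Labor force = 118,636 + 4,760 = 123,396.
Not in labor force = 11,261 + 14,185 + 8,949 = 34,395 (those not working and not actively searching are outside the labor force).
Civilian working-age population = 123,396 + 34,395 = 157,791.
Unemployment rate = 4,760 / 123,396 = 3.86%.
Labor force participation rate = 123,396 / 157,791 = 78.20%.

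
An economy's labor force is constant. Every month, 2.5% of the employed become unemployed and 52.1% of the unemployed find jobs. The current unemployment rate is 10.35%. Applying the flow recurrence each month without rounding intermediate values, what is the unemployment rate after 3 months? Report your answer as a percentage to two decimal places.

Unemployment rate after three months ≈ 5.12%.

With a fixed labor force, u_{t+1} = u_t + s·(1−u_t) − f·u_t = u_t·(1−s−f) + s.
Here 1−s−f = 0.454 and s = 0.025.
u_1 = 0.103500 × 0.454 + 0.025 = 0.071989.
u_2 = 0.071989 × 0.454 + 0.025 = 0.057683.
u_3 = 0.057683 × 0.454 + 0.025 = 0.051188.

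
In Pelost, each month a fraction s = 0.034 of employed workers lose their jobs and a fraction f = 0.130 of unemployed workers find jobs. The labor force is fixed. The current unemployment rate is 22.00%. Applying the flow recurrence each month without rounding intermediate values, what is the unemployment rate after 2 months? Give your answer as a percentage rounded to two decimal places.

With a fixed labor force, u_{t+1} = u_t + s·(1−u_t) − f·u_t = u_t·(1−s−f) + s.
Here 1−s−f = 0.836 and s = 0.034.
u_1 = 0.220000 × 0.836 + 0.034 = 0.217920.
u_2 = 0.217920 × 0.836 + 0.034 = 0.216181.

Unemployment rate after two months ≈ 21.62%.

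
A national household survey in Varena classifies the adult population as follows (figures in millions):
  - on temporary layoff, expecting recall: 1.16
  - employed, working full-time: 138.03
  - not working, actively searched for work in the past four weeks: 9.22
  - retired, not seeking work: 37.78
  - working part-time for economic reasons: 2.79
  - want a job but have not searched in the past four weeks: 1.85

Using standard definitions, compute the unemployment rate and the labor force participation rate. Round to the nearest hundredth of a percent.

Employed = 138.03 + 2.79 = 140.82 million (anyone who worked, including part-time for economic reasons, counts as employed).
Unemployed = 1.16 + 9.22 = 10.38 million (jobless and actively searching, or on temporary layoff).
Labor force = 140.82 + 10.38 = 151.20 million.
Not in labor force = 37.78 + 1.85 = 39.63 million (those not working and not actively searching are outside the labor force — including those who want a job but have given up searching).
Civilian working-age population = 151.20 + 39.63 = 190.83 million.
Unemployment rate = 10.38 / 151.20 = 6.87%.
Labor force participation rate = 151.20 / 190.83 = 79.23%.

Unemployment rate ≈ 6.87%; labor force participation rate ≈ 79.23%.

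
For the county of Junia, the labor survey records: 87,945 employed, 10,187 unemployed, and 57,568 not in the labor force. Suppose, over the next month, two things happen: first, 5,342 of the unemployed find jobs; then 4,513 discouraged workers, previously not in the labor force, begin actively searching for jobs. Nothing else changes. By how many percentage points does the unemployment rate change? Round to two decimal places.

The unemployment rate changes by −1.26 percentage points.

Initially, labor force = 87,945 + 10,187 = 98,132, so u = 10,187/98,132 = 10.38%.
After the first change, unemployed falls and employed rises by 5,342; labor force unchanged → E = 93,287, U = 4,845, labor force = 98,132.
After the second change, unemployed and labor force both rise by 4,513 → E = 93,287, U = 9,358, labor force = 102,645.
New unemployment rate = 9,358 / 102,645 = 9.12%.
Change = 9.12% − 10.38% = −1.26 percentage points.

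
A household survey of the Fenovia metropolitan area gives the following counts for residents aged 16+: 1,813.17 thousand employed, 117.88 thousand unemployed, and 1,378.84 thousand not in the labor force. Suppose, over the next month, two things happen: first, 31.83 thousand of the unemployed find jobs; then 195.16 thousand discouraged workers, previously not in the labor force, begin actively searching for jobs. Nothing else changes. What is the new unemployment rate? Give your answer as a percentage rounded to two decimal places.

Initially, labor force = 1,813.17 + 117.88 = 1,931.05 thousand, so u = 117.88/1,931.05 = 6.10%.
After the first change, unemployed falls and employed rises by 31.83; labor force unchanged → E = 1,845.00, U = 86.05, labor force = 1,931.05 thousand.
After the second change, unemployed and labor force both rise by 195.16 → E = 1,845.00, U = 281.21, labor force = 2,126.21 thousand.
New unemployment rate = 281.21 / 2,126.21 = 13.23%.

New unemployment rate ≈ 13.23%.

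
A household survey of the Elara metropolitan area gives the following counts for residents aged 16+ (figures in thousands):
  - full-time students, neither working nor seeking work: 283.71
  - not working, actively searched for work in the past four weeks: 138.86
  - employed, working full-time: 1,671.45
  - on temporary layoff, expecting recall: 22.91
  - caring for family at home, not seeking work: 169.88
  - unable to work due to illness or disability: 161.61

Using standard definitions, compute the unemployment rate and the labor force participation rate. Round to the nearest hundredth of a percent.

Employed = 1,671.45 thousand.
Unemployed = 138.86 + 22.91 = 161.77 thousand (jobless and actively searching, or on temporary layoff).
Labor force = 1,671.45 + 161.77 = 1,833.22 thousand.
Not in labor force = 283.71 + 169.88 + 161.61 = 615.20 thousand (those not working and not actively searching are outside the labor force).
Civilian working-age population = 1,833.22 + 615.20 = 2,448.42 thousand.
Unemployment rate = 161.77 / 1,833.22 = 8.82%.
Labor force participation rate = 1,833.22 / 2,448.42 = 74.87%.

Unemployment rate ≈ 8.82%; labor force participation rate ≈ 74.87%.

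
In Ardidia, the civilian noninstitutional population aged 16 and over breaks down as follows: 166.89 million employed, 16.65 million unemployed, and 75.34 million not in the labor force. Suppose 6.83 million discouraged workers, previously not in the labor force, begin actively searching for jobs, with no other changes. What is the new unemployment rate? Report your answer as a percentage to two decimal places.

Initially, labor force = 166.89 + 16.65 = 183.54 million, so u = 16.65/183.54 = 9.07%.
After the change, unemployed and labor force both rise by 6.83 → E = 166.89, U = 23.48, labor force = 190.37 million.
New unemployment rate = 23.48 / 190.37 = 12.33%.

New unemployment rate ≈ 12.33%.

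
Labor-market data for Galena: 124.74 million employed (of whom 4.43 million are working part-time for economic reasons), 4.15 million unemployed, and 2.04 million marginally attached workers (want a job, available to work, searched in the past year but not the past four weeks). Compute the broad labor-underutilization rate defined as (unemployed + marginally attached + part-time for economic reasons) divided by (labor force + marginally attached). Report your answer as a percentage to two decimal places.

Labor force = 124.74 + 4.15 = 128.89 million.
Numerator = 4.15 + 2.04 + 4.43 = 10.62 million.
Denominator = 128.89 + 2.04 = 130.93 million.
Broad rate = 10.62 / 130.93 = 8.11%.

Broad underutilization rate ≈ 8.11%.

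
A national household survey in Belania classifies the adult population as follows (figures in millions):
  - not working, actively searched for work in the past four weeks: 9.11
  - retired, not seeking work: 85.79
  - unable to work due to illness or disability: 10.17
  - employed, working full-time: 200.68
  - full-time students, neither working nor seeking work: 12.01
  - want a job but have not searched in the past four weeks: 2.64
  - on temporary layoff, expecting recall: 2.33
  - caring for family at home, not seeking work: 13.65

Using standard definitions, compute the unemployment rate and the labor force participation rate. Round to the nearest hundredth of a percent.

Employed = 200.68 million.
Unemployed = 9.11 + 2.33 = 11.44 million (jobless and actively searching, or on temporary layoff).
Labor force = 200.68 + 11.44 = 212.12 million.
Not in labor force = 85.79 + 10.17 + 12.01 + 2.64 + 13.65 = 124.26 million (those not working and not actively searching are outside the labor force — including those who want a job but have given up searching).
Civilian working-age population = 212.12 + 124.26 = 336.38 million.
Unemployment rate = 11.44 / 212.12 = 5.39%.
Labor force participation rate = 212.12 / 336.38 = 63.06%.

Unemployment rate ≈ 5.39%; labor force participation rate ≈ 63.06%.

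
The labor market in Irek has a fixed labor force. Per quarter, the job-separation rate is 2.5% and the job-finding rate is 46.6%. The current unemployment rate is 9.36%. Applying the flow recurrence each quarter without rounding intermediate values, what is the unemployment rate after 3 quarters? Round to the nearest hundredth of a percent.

With a fixed labor force, u_{t+1} = u_t + s·(1−u_t) − f·u_t = u_t·(1−s−f) + s.
Here 1−s−f = 0.509 and s = 0.025.
u_1 = 0.093600 × 0.509 + 0.025 = 0.072642.
u_2 = 0.072642 × 0.509 + 0.025 = 0.061975.
u_3 = 0.061975 × 0.509 + 0.025 = 0.056545.

Unemployment rate after three quarters ≈ 5.65%.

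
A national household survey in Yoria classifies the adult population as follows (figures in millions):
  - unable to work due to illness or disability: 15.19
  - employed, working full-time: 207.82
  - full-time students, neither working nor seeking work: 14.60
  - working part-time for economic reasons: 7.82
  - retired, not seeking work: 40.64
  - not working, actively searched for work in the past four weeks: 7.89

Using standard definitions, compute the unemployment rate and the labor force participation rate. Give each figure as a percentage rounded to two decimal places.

Employed = 207.82 + 7.82 = 215.64 million (anyone who worked, including part-time for economic reasons, counts as employed).
Unemployed = 7.89 million.
Labor force = 215.64 + 7.89 = 223.53 million.
Not in labor force = 15.19 + 14.60 + 40.64 = 70.43 million (those not working and not actively searching are outside the labor force).
Civilian working-age population = 223.53 + 70.43 = 293.96 million.
Unemployment rate = 7.89 / 223.53 = 3.53%.
Labor force participation rate = 223.53 / 293.96 = 76.04%.

Unemployment rate ≈ 3.53%; labor force participation rate ≈ 76.04%.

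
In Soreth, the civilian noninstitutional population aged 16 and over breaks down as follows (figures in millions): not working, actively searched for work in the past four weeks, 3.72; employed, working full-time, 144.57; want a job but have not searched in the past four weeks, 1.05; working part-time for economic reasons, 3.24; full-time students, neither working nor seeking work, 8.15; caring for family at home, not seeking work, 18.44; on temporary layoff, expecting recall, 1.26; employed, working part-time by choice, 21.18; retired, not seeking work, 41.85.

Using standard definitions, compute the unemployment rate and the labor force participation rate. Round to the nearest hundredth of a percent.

Unemployment rate ≈ 2.86%; labor force participation rate ≈ 71.46%.

Employed = 144.57 + 3.24 + 21.18 = 168.99 million (anyone who worked, including part-time for economic reasons, counts as employed).
Unemployed = 3.72 + 1.26 = 4.98 million (jobless and actively searching, or on temporary layoff).
Labor force = 168.99 + 4.98 = 173.97 million.
Not in labor force = 1.05 + 8.15 + 18.44 + 41.85 = 69.49 million (those not working and not actively searching are outside the labor force — including those who want a job but have given up searching).
Civilian working-age population = 173.97 + 69.49 = 243.46 million.
Unemployment rate = 4.98 / 173.97 = 2.86%.
Labor force participation rate = 173.97 / 243.46 = 71.46%.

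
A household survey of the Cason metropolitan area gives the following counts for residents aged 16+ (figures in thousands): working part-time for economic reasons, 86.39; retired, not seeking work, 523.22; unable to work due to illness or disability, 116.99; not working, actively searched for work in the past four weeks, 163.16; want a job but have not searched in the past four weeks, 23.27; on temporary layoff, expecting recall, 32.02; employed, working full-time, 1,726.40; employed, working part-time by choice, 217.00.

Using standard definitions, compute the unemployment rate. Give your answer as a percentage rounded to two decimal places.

Unemployment rate ≈ 8.77%.

Employed = 86.39 + 1,726.40 + 217.00 = 2,029.79 thousand (anyone who worked, including part-time for economic reasons, counts as employed).
Unemployed = 163.16 + 32.02 = 195.18 thousand (jobless and actively searching, or on temporary layoff).
Labor force = 2,029.79 + 195.18 = 2,224.97 thousand.
Unemployment rate = 195.18 / 2,224.97 = 8.77%.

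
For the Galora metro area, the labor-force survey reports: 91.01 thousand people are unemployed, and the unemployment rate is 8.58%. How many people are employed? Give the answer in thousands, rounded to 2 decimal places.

Labor force = U / u = 91.01 / 0.0858 ≈ 1,060.72 thousand.
Employed = labor force − unemployed = 1,060.72 − 91.01 = 969.71 thousand.

About 969.71 thousand are employed.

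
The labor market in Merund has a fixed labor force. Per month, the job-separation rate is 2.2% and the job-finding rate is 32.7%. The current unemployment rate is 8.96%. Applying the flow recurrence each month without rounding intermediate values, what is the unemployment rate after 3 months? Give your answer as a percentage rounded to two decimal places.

Unemployment rate after three months ≈ 7.04%.

With a fixed labor force, u_{t+1} = u_t + s·(1−u_t) − f·u_t = u_t·(1−s−f) + s.
Here 1−s−f = 0.651 and s = 0.022.
u_1 = 0.089600 × 0.651 + 0.022 = 0.080330.
u_2 = 0.080330 × 0.651 + 0.022 = 0.074295.
u_3 = 0.074295 × 0.651 + 0.022 = 0.070366.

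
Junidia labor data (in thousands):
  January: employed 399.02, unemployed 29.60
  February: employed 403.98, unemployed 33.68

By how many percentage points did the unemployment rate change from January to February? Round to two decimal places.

The unemployment rate changed by +0.79 percentage points.

January: labor force = 399.02 + 29.60 = 428.62; u = 29.60/428.62 = 6.91%.
February: labor force = 403.98 + 33.68 = 437.66; u = 33.68/437.66 = 7.70%.
Change = 7.70% − 6.91% = +0.79 pp.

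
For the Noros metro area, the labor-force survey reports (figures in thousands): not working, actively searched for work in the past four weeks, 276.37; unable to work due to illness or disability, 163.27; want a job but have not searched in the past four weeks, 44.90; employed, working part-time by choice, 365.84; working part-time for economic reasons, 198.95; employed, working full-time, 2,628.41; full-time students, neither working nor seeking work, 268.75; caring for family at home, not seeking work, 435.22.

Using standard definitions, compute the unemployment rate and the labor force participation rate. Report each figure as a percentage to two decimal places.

Employed = 365.84 + 198.95 + 2,628.41 = 3,193.20 thousand (anyone who worked, including part-time for economic reasons, counts as employed).
Unemployed = 276.37 thousand.
Labor force = 3,193.20 + 276.37 = 3,469.57 thousand.
Not in labor force = 163.27 + 44.90 + 268.75 + 435.22 = 912.14 thousand (those not working and not actively searching are outside the labor force — including those who want a job but have given up searching).
Civilian working-age population = 3,469.57 + 912.14 = 4,381.71 thousand.
Unemployment rate = 276.37 / 3,469.57 = 7.97%.
Labor force participation rate = 3,469.57 / 4,381.71 = 79.18%.

Unemployment rate ≈ 7.97%; labor force participation rate ≈ 79.18%.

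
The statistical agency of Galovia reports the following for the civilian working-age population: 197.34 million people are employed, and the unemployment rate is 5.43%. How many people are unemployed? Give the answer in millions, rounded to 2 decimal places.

About 11.33 million are unemployed.

Let U be the number unemployed. The labor force is E + U, and U/(E+U) = 0.0543.
So U = 0.0543 × 197.34 / (1 − 0.0543) = 10.7156 / 0.9457 ≈ 11.33 million.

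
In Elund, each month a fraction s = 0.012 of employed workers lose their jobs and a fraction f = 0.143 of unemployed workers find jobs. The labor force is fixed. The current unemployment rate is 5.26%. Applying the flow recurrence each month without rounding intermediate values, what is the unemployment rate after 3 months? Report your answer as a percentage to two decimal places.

With a fixed labor force, u_{t+1} = u_t + s·(1−u_t) − f·u_t = u_t·(1−s−f) + s.
Here 1−s−f = 0.845 and s = 0.012.
u_1 = 0.052600 × 0.845 + 0.012 = 0.056447.
u_2 = 0.056447 × 0.845 + 0.012 = 0.059698.
u_3 = 0.059698 × 0.845 + 0.012 = 0.062445.

Unemployment rate after three months ≈ 6.24%.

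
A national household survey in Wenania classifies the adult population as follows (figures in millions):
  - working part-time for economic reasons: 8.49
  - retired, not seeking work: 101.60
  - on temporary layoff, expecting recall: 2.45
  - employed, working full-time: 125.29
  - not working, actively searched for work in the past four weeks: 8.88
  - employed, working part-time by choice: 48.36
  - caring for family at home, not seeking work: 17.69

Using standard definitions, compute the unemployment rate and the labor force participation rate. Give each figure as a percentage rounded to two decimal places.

Employed = 8.49 + 125.29 + 48.36 = 182.14 million (anyone who worked, including part-time for economic reasons, counts as employed).
Unemployed = 2.45 + 8.88 = 11.33 million (jobless and actively searching, or on temporary layoff).
Labor force = 182.14 + 11.33 = 193.47 million.
Not in labor force = 101.60 + 17.69 = 119.29 million (those not working and not actively searching are outside the labor force).
Civilian working-age population = 193.47 + 119.29 = 312.76 million.
Unemployment rate = 11.33 / 193.47 = 5.86%.
Labor force participation rate = 193.47 / 312.76 = 61.86%.

Unemployment rate ≈ 5.86%; labor force participation rate ≈ 61.86%.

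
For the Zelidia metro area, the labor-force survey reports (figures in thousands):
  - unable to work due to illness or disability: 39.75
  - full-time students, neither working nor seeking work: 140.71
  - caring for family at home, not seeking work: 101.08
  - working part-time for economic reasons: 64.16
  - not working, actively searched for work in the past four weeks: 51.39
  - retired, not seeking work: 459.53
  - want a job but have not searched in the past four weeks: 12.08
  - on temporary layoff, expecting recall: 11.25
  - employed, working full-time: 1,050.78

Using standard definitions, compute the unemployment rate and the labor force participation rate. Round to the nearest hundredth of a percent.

Unemployment rate ≈ 5.32%; labor force participation rate ≈ 60.99%.

Employed = 64.16 + 1,050.78 = 1,114.94 thousand (anyone who worked, including part-time for economic reasons, counts as employed).
Unemployed = 51.39 + 11.25 = 62.64 thousand (jobless and actively searching, or on temporary layoff).
Labor force = 1,114.94 + 62.64 = 1,177.58 thousand.
Not in labor force = 39.75 + 140.71 + 101.08 + 459.53 + 12.08 = 753.15 thousand (those not working and not actively searching are outside the labor force — including those who want a job but have given up searching).
Civilian working-age population = 1,177.58 + 753.15 = 1,930.73 thousand.
Unemployment rate = 62.64 / 1,177.58 = 5.32%.
Labor force participation rate = 1,177.58 / 1,930.73 = 60.99%.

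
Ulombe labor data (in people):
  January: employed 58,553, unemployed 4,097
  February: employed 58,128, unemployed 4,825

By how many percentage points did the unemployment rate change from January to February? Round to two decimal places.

January: labor force = 58,553 + 4,097 = 62,650; u = 4,097/62,650 = 6.54%.
February: labor force = 58,128 + 4,825 = 62,953; u = 4,825/62,953 = 7.66%.
Change = 7.66% − 6.54% = +1.12 pp.

The unemployment rate changed by +1.12 percentage points.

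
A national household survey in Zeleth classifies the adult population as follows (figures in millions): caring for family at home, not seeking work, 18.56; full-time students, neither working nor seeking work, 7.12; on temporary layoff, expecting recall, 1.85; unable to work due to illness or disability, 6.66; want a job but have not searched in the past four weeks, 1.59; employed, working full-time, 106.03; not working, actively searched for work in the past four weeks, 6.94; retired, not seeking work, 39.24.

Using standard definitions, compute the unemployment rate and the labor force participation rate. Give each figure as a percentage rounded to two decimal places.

Employed = 106.03 million.
Unemployed = 1.85 + 6.94 = 8.79 million (jobless and actively searching, or on temporary layoff).
Labor force = 106.03 + 8.79 = 114.82 million.
Not in labor force = 18.56 + 7.12 + 6.66 + 1.59 + 39.24 = 73.17 million (those not working and not actively searching are outside the labor force — including those who want a job but have given up searching).
Civilian working-age population = 114.82 + 73.17 = 187.99 million.
Unemployment rate = 8.79 / 114.82 = 7.66%.
Labor force participation rate = 114.82 / 187.99 = 61.08%.

Unemployment rate ≈ 7.66%; labor force participation rate ≈ 61.08%.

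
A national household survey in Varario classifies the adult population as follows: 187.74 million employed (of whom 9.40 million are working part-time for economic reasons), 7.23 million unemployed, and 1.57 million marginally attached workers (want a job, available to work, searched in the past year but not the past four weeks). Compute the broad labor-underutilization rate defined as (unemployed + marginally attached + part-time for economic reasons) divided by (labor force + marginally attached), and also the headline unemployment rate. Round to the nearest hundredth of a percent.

Labor force = 187.74 + 7.23 = 194.97 million.
Numerator = 7.23 + 1.57 + 9.40 = 18.20 million.
Denominator = 194.97 + 1.57 = 196.54 million.
Broad rate = 18.20 / 196.54 = 9.26%.
Headline unemployment rate = 7.23 / 194.97 = 3.71%.

Broad underutilization rate ≈ 9.26%; headline unemployment rate ≈ 3.71%.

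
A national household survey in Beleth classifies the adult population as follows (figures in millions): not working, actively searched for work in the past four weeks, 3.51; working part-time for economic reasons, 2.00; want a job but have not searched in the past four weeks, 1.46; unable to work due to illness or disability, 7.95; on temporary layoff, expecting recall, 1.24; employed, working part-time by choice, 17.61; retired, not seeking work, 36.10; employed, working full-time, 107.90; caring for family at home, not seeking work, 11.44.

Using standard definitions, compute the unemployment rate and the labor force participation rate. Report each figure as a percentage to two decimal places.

Employed = 2.00 + 17.61 + 107.90 = 127.51 million (anyone who worked, including part-time for economic reasons, counts as employed).
Unemployed = 3.51 + 1.24 = 4.75 million (jobless and actively searching, or on temporary layoff).
Labor force = 127.51 + 4.75 = 132.26 million.
Not in labor force = 1.46 + 7.95 + 36.10 + 11.44 = 56.95 million (those not working and not actively searching are outside the labor force — including those who want a job but have given up searching).
Civilian working-age population = 132.26 + 56.95 = 189.21 million.
Unemployment rate = 4.75 / 132.26 = 3.59%.
Labor force participation rate = 132.26 / 189.21 = 69.90%.

Unemployment rate ≈ 3.59%; labor force participation rate ≈ 69.90%.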